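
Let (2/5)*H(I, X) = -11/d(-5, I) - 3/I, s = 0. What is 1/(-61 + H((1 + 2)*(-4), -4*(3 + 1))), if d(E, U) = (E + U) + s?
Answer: -136/7991 ≈ -0.017019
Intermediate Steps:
d(E, U) = E + U (d(E, U) = (E + U) + 0 = E + U)
H(I, X) = -55/(2*(-5 + I)) - 15/(2*I) (H(I, X) = 5*(-11/(-5 + I) - 3/I)/2 = -55/(2*(-5 + I)) - 15/(2*I))
1/(-61 + H((1 + 2)*(-4), -4*(3 + 1))) = 1/(-61 + 5*(15 - 14*(1 + 2)*(-4))/(2*(((1 + 2)*(-4)))*(-5 + (1 + 2)*(-4)))) = 1/(-61 + 5*(15 - 42*(-4))/(2*((3*(-4)))*(-5 + 3*(-4)))) = 1/(-61 + (5/2)*(15 - 14*(-12))/(-12*(-5 - 12))) = 1/(-61 + (5/2)*(-1/12)*(15 + 168)/(-17)) = 1/(-61 + (5/2)*(-1/12)*(-1/17)*183) = 1/(-61 + 305/136) = 1/(-7991/136) = -136/7991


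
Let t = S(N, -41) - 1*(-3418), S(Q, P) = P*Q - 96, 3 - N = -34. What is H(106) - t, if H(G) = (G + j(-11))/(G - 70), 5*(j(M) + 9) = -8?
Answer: -36047/20 ≈ -1802.3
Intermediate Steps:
j(M) = -53/5 (j(M) = -9 + (⅕)*(-8) = -9 - 8/5 = -53/5)
N = 37 (N = 3 - 1*(-34) = 3 + 34 = 37)
S(Q, P) = -96 + P*Q
H(G) = (-53/5 + G)/(-70 + G) (H(G) = (G - 53/5)/(G - 70) = (-53/5 + G)/(-70 + G))
t = 1805 (t = (-96 - 41*37) - 1*(-3418) = (-96 - 1517) + 3418 = -1613 + 3418 = 1805)
H(106) - t = (-53/5 + 106)/(-70 + 106) - 1*1805 = (477/5)/36 - 1805 = (1/36)*(477/5) - 1805 = 53/20 - 1805 = -36047/20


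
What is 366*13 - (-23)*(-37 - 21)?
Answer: 3424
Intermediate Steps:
366*13 - (-23)*(-37 - 21) = 4758 - (-23)*(-58) = 4758 - 1*1334 = 4758 - 1334 = 3424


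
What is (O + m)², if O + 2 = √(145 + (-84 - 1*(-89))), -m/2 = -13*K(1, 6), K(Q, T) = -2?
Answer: 3066 - 540*√6 ≈ 1743.3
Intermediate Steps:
m = -52 (m = -(-26)*(-2) = -2*26 = -52)
O = -2 + 5*√6 (O = -2 + √(145 + (-84 - 1*(-89))) = -2 + √(145 + (-84 + 89)) = -2 + √(145 + 5) = -2 + √150 = -2 + 5*√6 ≈ 10.247)
(O + m)² = ((-2 + 5*√6) - 52)² = (-54 + 5*√6)²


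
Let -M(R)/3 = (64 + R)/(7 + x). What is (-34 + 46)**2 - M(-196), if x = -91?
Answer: 1041/7 ≈ 148.71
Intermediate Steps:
M(R) = 16/7 + R/28 (M(R) = -3*(64 + R)/(7 - 91) = -3*(64 + R)/(-84) = -3*(64 + R)*(-1)/84 = -3*(-16/21 - R/84) = 16/7 + R/28)
(-34 + 46)**2 - M(-196) = (-34 + 46)**2 - (16/7 + (1/28)*(-196)) = 12**2 - (16/7 - 7) = 144 - 1*(-33/7) = 144 + 33/7 = 1041/7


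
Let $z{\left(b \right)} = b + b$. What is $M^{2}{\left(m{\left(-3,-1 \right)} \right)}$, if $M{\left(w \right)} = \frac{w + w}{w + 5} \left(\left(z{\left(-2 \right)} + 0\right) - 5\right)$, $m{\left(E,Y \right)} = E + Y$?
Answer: $5184$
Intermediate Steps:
$z{\left(b \right)} = 2 b$
$M{\left(w \right)} = - \frac{18 w}{5 + w}$ ($M{\left(w \right)} = \frac{w + w}{w + 5} \left(\left(2 \left(-2\right) + 0\right) - 5\right) = \frac{2 w}{5 + w} \left(\left(-4 + 0\right) - 5\right) = \frac{2 w}{5 + w} \left(-4 - 5\right) = \frac{2 w}{5 + w} \left(-9\right) = - \frac{18 w}{5 + w}$)
$M^{2}{\left(m{\left(-3,-1 \right)} \right)} = \left(- \frac{18 \left(-3 - 1\right)}{5 - 4}\right)^{2} = \left(\left(-18\right) \left(-4\right) \frac{1}{5 - 4}\right)^{2} = \left(\left(-18\right) \left(-4\right) 1^{-1}\right)^{2} = \left(\left(-18\right) \left(-4\right) 1\right)^{2} = 72^{2} = 5184$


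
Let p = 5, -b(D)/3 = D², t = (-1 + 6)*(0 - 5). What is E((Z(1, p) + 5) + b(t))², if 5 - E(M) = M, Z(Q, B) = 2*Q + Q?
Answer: 3504384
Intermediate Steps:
t = -25 (t = 5*(-5) = -25)
b(D) = -3*D²
Z(Q, B) = 3*Q
E(M) = 5 - M
E((Z(1, p) + 5) + b(t))² = (5 - ((3*1 + 5) - 3*(-25)²))² = (5 - ((3 + 5) - 3*625))² = (5 - (8 - 1875))² = (5 - 1*(-1867))² = (5 + 1867)² = 1872² = 3504384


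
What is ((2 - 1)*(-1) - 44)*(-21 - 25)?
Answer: 2070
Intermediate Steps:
((2 - 1)*(-1) - 44)*(-21 - 25) = (1*(-1) - 44)*(-46) = (-1 - 44)*(-46) = -45*(-46) = 2070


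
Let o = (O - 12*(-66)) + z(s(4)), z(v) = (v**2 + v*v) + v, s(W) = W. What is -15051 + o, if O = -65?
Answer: -14288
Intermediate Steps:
z(v) = v + 2*v**2 (z(v) = (v**2 + v**2) + v = 2*v**2 + v = v + 2*v**2)
o = 763 (o = (-65 - 12*(-66)) + 4*(1 + 2*4) = (-65 + 792) + 4*(1 + 8) = 727 + 4*9 = 727 + 36 = 763)
-15051 + o = -15051 + 763 = -14288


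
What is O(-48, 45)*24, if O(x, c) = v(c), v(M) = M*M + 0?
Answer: 48600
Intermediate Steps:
v(M) = M² (v(M) = M² + 0 = M²)
O(x, c) = c²
O(-48, 45)*24 = 45²*24 = 2025*24 = 48600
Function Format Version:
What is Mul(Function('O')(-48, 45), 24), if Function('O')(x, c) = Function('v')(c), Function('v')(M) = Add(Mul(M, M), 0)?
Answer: 48600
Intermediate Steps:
Function('v')(M) = Pow(M, 2) (Function('v')(M) = Add(Pow(M, 2), 0) = Pow(M, 2))
Function('O')(x, c) = Pow(c, 2)
Mul(Function('O')(-48, 45), 24) = Mul(Pow(45, 2), 24) = Mul(2025, 24) = 48600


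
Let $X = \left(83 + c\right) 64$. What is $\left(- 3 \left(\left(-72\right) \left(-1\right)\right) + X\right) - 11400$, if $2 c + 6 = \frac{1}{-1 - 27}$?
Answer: $- \frac{45480}{7} \approx -6497.1$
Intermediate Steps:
$c = - \frac{169}{56}$ ($c = -3 + \frac{1}{2 \left(-1 - 27\right)} = -3 + \frac{1}{2 \left(-28\right)} = -3 + \frac{1}{2} \left(- \frac{1}{28}\right) = -3 - \frac{1}{56} = - \frac{169}{56} \approx -3.0179$)
$X = \frac{35832}{7}$ ($X = \left(83 - \frac{169}{56}\right) 64 = \frac{4479}{56} \cdot 64 = \frac{35832}{7} \approx 5118.9$)
$\left(- 3 \left(\left(-72\right) \left(-1\right)\right) + X\right) - 11400 = \left(- 3 \left(\left(-72\right) \left(-1\right)\right) + \frac{35832}{7}\right) - 11400 = \left(\left(-3\right) 72 + \frac{35832}{7}\right) - 11400 = \left(-216 + \frac{35832}{7}\right) - 11400 = \frac{34320}{7} - 11400 = - \frac{45480}{7}$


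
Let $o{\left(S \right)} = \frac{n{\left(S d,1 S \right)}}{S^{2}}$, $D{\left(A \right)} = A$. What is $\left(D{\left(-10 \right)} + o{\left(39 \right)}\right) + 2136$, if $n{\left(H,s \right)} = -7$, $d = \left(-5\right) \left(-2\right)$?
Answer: $\frac{3233639}{1521} \approx 2126.0$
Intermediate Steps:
$d = 10$
$o{\left(S \right)} = - \frac{7}{S^{2}}$
$\left(D{\left(-10 \right)} + o{\left(39 \right)}\right) + 2136 = \left(-10 - \frac{7}{1521}\right) + 2136 = - \frac{15217}{1521} + 2136 = \frac{3233639}{1521}$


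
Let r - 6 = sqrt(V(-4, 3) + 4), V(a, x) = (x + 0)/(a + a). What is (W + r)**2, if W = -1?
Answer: (20 + sqrt(58))**2/16 ≈ 47.664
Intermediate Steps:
V(a, x) = x/(2*a) (V(a, x) = x/((2*a)) = x*(1/(2*a)) = x/(2*a))
r = 6 + sqrt(58)/4 (r = 6 + sqrt((1/2)*3/(-4) + 4) = 6 + sqrt((1/2)*3*(-1/4) + 4) = 6 + sqrt(-3/8 + 4) = 6 + sqrt(29/8) = 6 + sqrt(58)/4 ≈ 7.9039)
(W + r)**2 = (-1 + (6 + sqrt(58)/4))**2 = (5 + sqrt(58)/4)**2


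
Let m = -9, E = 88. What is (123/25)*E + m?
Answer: 10599/25 ≈ 423.96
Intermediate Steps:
(123/25)*E + m = (123/25)*88 - 9 = 10824/25 - 9 = 10599/25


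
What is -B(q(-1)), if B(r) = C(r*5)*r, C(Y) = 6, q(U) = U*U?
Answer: -6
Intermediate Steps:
q(U) = U²
B(r) = 6*r
-B(q(-1)) = -6*(-1)² = -6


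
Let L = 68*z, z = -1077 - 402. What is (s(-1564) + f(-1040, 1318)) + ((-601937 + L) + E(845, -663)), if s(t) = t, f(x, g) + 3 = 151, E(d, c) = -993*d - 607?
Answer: -1543617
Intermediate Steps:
E(d, c) = -607 - 993*d
z = -1479
f(x, g) = 148 (f(x, g) = -3 + 151 = 148)
L = -100572 (L = 68*(-1479) = -100572)
(s(-1564) + f(-1040, 1318)) + ((-601937 + L) + E(845, -663)) = (-1564 + 148) + ((-601937 - 100572) + (-607 - 993*845)) = -1416 + (-702509 + (-607 - 839085)) = -1416 + (-702509 - 839692) = -1416 - 1542201 = -1543617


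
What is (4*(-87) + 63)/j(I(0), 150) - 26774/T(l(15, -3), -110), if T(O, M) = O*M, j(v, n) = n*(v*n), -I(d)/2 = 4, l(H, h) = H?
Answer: 64913/4000 ≈ 16.228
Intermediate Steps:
I(d) = -8 (I(d) = -2*4 = -8)
j(v, n) = v*n² (j(v, n) = n*(n*v) = v*n²)
T(O, M) = M*O
(4*(-87) + 63)/j(I(0), 150) - 26774/T(l(15, -3), -110) = (4*(-87) + 63)/((-8*150²)) - 26774/((-110*15)) = (-348 + 63)/((-8*22500)) - 26774/(-1650) = -285/(-180000) - 26774*(-1/1650) = -285*(-1/180000) + 1217/75 = 19/12000 + 1217/75 = 64913/4000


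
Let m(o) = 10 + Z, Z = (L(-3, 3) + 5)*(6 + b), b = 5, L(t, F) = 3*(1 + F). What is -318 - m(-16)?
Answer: -515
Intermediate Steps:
L(t, F) = 3 + 3*F
Z = 187 (Z = ((3 + 3*3) + 5)*(6 + 5) = ((3 + 9) + 5)*11 = (12 + 5)*11 = 17*11 = 187)
m(o) = 197 (m(o) = 10 + 187 = 197)
-318 - m(-16) = -318 - 1*197 = -318 - 197 = -515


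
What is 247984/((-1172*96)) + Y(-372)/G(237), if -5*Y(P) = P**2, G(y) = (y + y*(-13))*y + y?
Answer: -17080772419/7896830520 ≈ -2.1630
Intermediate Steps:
G(y) = y - 12*y**2 (G(y) = (y - 13*y)*y + y = (-12*y)*y + y = -12*y**2 + y = y - 12*y**2)
Y(P) = -P**2/5
247984/((-1172*96)) + Y(-372)/G(237) = 247984/((-1172*96)) + (-1/5*(-372)**2)/((237*(1 - 12*237))) = 247984/(-112512) + (-1/5*138384)/((237*(1 - 2844))) = 247984*(-1/112512) - 138384/(5*(237*(-2843))) = -15499/7032 - 138384/5/(-673791) = -15499/7032 - 138384/5*(-1/673791) = -15499/7032 + 46128/1122985 = -17080772419/7896830520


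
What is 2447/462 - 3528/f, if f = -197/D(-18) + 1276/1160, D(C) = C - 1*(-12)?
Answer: -23203517/235158 ≈ -98.672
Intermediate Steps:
D(C) = 12 + C (D(C) = C + 12 = 12 + C)
f = 509/15 (f = -197/(12 - 18) + 1276/1160 = -197/(-6) + 1276*(1/1160) = -197*(-1/6) + 11/10 = 197/6 + 11/10 = 509/15 ≈ 33.933)
2447/462 - 3528/f = 2447/462 - 3528/509/15 = 2447*(1/462) - 3528*15/509 = 2447/462 - 52920/509 = -23203517/235158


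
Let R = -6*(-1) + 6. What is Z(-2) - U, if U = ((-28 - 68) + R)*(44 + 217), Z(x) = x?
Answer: 21922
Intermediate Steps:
R = 12 (R = 6 + 6 = 12)
U = -21924 (U = ((-28 - 68) + 12)*(44 + 217) = (-96 + 12)*261 = -84*261 = -21924)
Z(-2) - U = -2 - 1*(-21924) = -2 + 21924 = 21922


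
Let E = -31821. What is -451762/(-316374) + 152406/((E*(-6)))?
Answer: 3735289096/1677889509 ≈ 2.2262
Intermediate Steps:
-451762/(-316374) + 152406/((E*(-6))) = -451762/(-316374) + 152406/((-31821*(-6))) = -451762*(-1/316374) + 152406/190926 = 225881/158187 + 152406*(1/190926) = 225881/158187 + 8467/10607 = 3735289096/1677889509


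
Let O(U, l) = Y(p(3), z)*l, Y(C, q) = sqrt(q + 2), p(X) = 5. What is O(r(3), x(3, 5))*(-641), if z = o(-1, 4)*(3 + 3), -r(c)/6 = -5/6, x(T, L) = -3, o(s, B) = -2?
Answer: 1923*I*sqrt(10) ≈ 6081.1*I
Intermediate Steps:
r(c) = 5 (r(c) = -(-30)/6 = -6*(-5/6) = 5)
z = -12 (z = -2*(3 + 3) = -2*6 = -12)
Y(C, q) = sqrt(2 + q)
O(U, l) = I*l*sqrt(10) (O(U, l) = sqrt(2 - 12)*l = sqrt(-10)*l = (I*sqrt(10))*l = I*l*sqrt(10))
O(r(3), x(3, 5))*(-641) = (I*(-3)*sqrt(10))*(-641) = -3*I*sqrt(10)*(-641) = 1923*I*sqrt(10)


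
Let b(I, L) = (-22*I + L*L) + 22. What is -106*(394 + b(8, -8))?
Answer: -32224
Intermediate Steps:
b(I, L) = 22 + L**2 - 22*I (b(I, L) = (-22*I + L**2) + 22 = (L**2 - 22*I) + 22 = 22 + L**2 - 22*I)
-106*(394 + b(8, -8)) = -106*(394 + (22 + (-8)**2 - 22*8)) = -106*(394 + (22 + 64 - 176)) = -106*(394 - 90) = -106*304 = -32224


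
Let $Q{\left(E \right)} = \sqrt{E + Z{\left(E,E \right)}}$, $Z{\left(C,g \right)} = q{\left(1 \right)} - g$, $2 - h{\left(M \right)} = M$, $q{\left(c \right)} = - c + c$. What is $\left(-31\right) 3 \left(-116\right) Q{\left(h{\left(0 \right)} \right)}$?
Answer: $0$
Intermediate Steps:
$q{\left(c \right)} = 0$
$h{\left(M \right)} = 2 - M$
$Z{\left(C,g \right)} = - g$ ($Z{\left(C,g \right)} = 0 - g = - g$)
$Q{\left(E \right)} = 0$ ($Q{\left(E \right)} = \sqrt{E - E} = \sqrt{0} = 0$)
$\left(-31\right) 3 \left(-116\right) Q{\left(h{\left(0 \right)} \right)} = \left(-31\right) 3 \left(-116\right) 0 = \left(-93\right) \left(-116\right) 0 = 10788 \cdot 0 = 0$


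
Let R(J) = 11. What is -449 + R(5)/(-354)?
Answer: -158957/354 ≈ -449.03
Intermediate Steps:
-449 + R(5)/(-354) = -449 + 11/(-354) = -449 - 1/354*11 = -449 - 11/354 = -158957/354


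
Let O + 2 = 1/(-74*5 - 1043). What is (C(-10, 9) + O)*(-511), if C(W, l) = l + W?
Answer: 2166640/1413 ≈ 1533.4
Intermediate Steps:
O = -2827/1413 (O = -2 + 1/(-74*5 - 1043) = -2 + 1/(-370 - 1043) = -2 + 1/(-1413) = -2 - 1/1413 = -2827/1413 ≈ -2.0007)
C(W, l) = W + l
(C(-10, 9) + O)*(-511) = ((-10 + 9) - 2827/1413)*(-511) = (-1 - 2827/1413)*(-511) = -4240/1413*(-511) = 2166640/1413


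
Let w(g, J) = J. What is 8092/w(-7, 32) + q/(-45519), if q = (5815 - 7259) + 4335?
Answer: 92061809/364152 ≈ 252.81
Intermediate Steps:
q = 2891 (q = -1444 + 4335 = 2891)
8092/w(-7, 32) + q/(-45519) = 8092/32 + 2891/(-45519) = 8092*(1/32) + 2891*(-1/45519) = 2023/8 - 2891/45519 = 92061809/364152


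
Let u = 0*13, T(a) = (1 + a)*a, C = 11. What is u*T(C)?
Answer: 0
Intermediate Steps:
T(a) = a*(1 + a)
u = 0
u*T(C) = 0*(11*(1 + 11)) = 0*(11*12) = 0*132 = 0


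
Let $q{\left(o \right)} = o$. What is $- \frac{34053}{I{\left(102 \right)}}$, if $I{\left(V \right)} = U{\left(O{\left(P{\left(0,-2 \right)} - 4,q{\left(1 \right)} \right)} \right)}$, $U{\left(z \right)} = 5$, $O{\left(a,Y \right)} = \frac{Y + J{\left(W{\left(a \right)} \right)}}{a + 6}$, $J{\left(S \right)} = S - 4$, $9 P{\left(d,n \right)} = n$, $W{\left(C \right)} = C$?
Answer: $- \frac{34053}{5} \approx -6810.6$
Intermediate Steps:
$P{\left(d,n \right)} = \frac{n}{9}$
$J{\left(S \right)} = -4 + S$ ($J{\left(S \right)} = S - 4 = -4 + S$)
$O{\left(a,Y \right)} = \frac{-4 + Y + a}{6 + a}$ ($O{\left(a,Y \right)} = \frac{Y + \left(-4 + a\right)}{a + 6} = \frac{-4 + Y + a}{6 + a}$)
$I{\left(V \right)} = 5$
$- \frac{34053}{I{\left(102 \right)}} = - \frac{34053}{5}$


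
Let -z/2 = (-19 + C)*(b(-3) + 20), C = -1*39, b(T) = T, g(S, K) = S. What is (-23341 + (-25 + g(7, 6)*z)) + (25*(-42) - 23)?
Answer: -10635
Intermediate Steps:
C = -39
z = 1972 (z = -2*(-19 - 39)*(-3 + 20) = -(-116)*17 = -2*(-986) = 1972)
(-23341 + (-25 + g(7, 6)*z)) + (25*(-42) - 23) = (-23341 + (-25 + 7*1972)) + (25*(-42) - 23) = (-23341 + (-25 + 13804)) + (-1050 - 23) = (-23341 + 13779) - 1073 = -9562 - 1073 = -10635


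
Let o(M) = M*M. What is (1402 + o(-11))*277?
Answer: 421871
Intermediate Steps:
o(M) = M²
(1402 + o(-11))*277 = (1402 + (-11)²)*277 = (1402 + 121)*277 = 1523*277 = 421871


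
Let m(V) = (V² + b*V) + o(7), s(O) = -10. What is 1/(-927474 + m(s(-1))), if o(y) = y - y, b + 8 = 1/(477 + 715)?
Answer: -596/552667229 ≈ -1.0784e-6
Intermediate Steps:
b = -9535/1192 (b = -8 + 1/(477 + 715) = -8 + 1/1192 = -9535/1192 ≈ -7.9992)
o(y) = 0
m(V) = V² - 9535*V/1192 (m(V) = (V² - 9535*V/1192) + 0 = V² - 9535*V/1192)
1/(-927474 + m(s(-1))) = 1/(-927474 + (1/1192)*(-10)*(-9535 + 1192*(-10))) = 1/(-927474 + (1/1192)*(-10)*(-9535 - 11920)) = 1/(-927474 + (1/1192)*(-10)*(-21455)) = 1/(-927474 + 107275/596) = 1/(-552667229/596) = -596/552667229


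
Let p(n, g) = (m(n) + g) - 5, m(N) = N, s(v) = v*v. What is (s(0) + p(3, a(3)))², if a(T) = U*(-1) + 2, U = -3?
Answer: 9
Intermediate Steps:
s(v) = v²
a(T) = 5 (a(T) = -3*(-1) + 2 = 3 + 2 = 5)
p(n, g) = -5 + g + n (p(n, g) = (n + g) - 5 = (g + n) - 5 = -5 + g + n)
(s(0) + p(3, a(3)))² = (0² + (-5 + 5 + 3))² = (0 + 3)² = 3² = 9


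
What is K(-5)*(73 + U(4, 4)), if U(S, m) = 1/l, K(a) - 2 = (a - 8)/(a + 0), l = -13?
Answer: 21804/65 ≈ 335.45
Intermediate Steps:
K(a) = 2 + (-8 + a)/a (K(a) = 2 + (a - 8)/(a + 0) = 2 + (-8 + a)/a)
U(S, m) = -1/13 (U(S, m) = 1/(-13) = -1/13)
K(-5)*(73 + U(4, 4)) = (3 - 8/(-5))*(73 - 1/13) = (3 - 8*(-1/5))*(948/13) = (3 + 8/5)*(948/13) = (23/5)*(948/13) = 21804/65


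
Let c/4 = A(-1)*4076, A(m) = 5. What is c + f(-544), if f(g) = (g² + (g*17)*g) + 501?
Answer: 5408869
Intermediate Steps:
f(g) = 501 + 18*g² (f(g) = (g² + (17*g)*g) + 501 = (g² + 17*g²) + 501 = 18*g² + 501 = 501 + 18*g²)
c = 81520 (c = 4*(5*4076) = 4*20380 = 81520)
c + f(-544) = 81520 + (501 + 18*(-544)²) = 81520 + (501 + 18*295936) = 81520 + (501 + 5326848) = 81520 + 5327349 = 5408869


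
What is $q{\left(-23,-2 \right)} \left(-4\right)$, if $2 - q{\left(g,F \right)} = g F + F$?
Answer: $168$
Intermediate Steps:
$q{\left(g,F \right)} = 2 - F - F g$ ($q{\left(g,F \right)} = 2 - \left(g F + F\right) = 2 - \left(F g + F\right) = 2 - \left(F + F g\right) = 2 - F - F g$)
$q{\left(-23,-2 \right)} \left(-4\right) = \left(2 - -2 - \left(-2\right) \left(-23\right)\right) \left(-4\right) = \left(2 + 2 - 46\right) \left(-4\right) = \left(-42\right) \left(-4\right) = 168$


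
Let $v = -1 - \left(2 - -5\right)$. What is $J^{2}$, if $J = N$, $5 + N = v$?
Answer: $169$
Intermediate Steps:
$v = -8$ ($v = -1 - \left(2 + 5\right) = -1 - 7 = -8$)
$N = -13$ ($N = -5 - 8 = -13$)
$J = -13$
$J^{2} = \left(-13\right)^{2} = 169$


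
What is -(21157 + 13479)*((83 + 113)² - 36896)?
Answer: -52646720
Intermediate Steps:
-(21157 + 13479)*((83 + 113)² - 36896) = -34636*(196² - 36896) = -34636*(38416 - 36896) = -34636*1520 = -1*52646720 = -52646720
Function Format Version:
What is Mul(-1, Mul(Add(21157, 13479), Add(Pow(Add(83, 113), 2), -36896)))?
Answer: -52646720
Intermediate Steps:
Mul(-1, Mul(Add(21157, 13479), Add(Pow(Add(83, 113), 2), -36896))) = Mul(-1, Mul(34636, Add(Pow(196, 2), -36896))) = Mul(-1, Mul(34636, Add(38416, -36896))) = Mul(-1, Mul(34636, 1520)) = Mul(-1, 52646720) = -52646720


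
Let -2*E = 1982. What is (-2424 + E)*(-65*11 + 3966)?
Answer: -11102165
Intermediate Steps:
E = -991 (E = -1/2*1982 = -991)
(-2424 + E)*(-65*11 + 3966) = (-2424 - 991)*(-65*11 + 3966) = -3415*(-715 + 3966) = -3415*3251 = -11102165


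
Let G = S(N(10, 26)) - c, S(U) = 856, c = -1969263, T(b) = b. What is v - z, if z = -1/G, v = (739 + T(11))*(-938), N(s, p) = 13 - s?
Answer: -1385978716499/1970119 ≈ -7.0350e+5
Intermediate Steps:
v = -703500 (v = (739 + 11)*(-938) = 750*(-938) = -703500)
G = 1970119 (G = 856 - 1*(-1969263) = 856 + 1969263 = 1970119)
z = -1/1970119 ≈ -5.0758e-7
v - z = -703500 - 1*(-1/1970119) = -703500 + 1/1970119 = -1385978716499/1970119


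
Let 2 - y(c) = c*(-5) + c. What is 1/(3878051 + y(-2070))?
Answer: 1/3869773 ≈ 2.5841e-7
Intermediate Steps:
y(c) = 2 + 4*c (y(c) = 2 - (c*(-5) + c) = 2 - (-5*c + c) = 2 - (-4)*c = 2 + 4*c)
1/(3878051 + y(-2070)) = 1/(3878051 + (2 + 4*(-2070))) = 1/(3878051 + (2 - 8280)) = 1/(3878051 - 8278) = 1/3869773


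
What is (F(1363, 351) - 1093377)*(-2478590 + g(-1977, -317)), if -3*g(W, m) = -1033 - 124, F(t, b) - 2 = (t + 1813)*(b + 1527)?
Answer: -36215137418789/3 ≈ -1.2072e+13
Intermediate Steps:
F(t, b) = 2 + (1527 + b)*(1813 + t) (F(t, b) = 2 + (t + 1813)*(b + 1527) = 2 + (1813 + t)*(1527 + b) = 2 + (1527 + b)*(1813 + t))
g(W, m) = 1157/3 (g(W, m) = -(-1033 - 124)/3 = -⅓*(-1157) = 1157/3)
(F(1363, 351) - 1093377)*(-2478590 + g(-1977, -317)) = ((2768453 + 1527*1363 + 1813*351 + 351*1363) - 1093377)*(-2478590 + 1157/3) = ((2768453 + 2081301 + 636363 + 478413) - 1093377)*(-7434613/3) = (5964530 - 1093377)*(-7434613/3) = 4871153*(-7434613/3) = -36215137418789/3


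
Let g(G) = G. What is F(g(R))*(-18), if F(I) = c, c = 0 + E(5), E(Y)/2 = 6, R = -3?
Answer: -216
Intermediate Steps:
E(Y) = 12 (E(Y) = 2*6 = 12)
c = 12 (c = 0 + 12 = 12)
F(I) = 12
F(g(R))*(-18) = 12*(-18) = -216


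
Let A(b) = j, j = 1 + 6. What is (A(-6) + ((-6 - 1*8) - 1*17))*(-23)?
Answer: 552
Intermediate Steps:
j = 7
A(b) = 7
(A(-6) + ((-6 - 1*8) - 1*17))*(-23) = (7 + ((-6 - 1*8) - 1*17))*(-23) = (7 + ((-6 - 8) - 17))*(-23) = (7 + (-14 - 17))*(-23) = (7 - 31)*(-23) = -24*(-23) = 552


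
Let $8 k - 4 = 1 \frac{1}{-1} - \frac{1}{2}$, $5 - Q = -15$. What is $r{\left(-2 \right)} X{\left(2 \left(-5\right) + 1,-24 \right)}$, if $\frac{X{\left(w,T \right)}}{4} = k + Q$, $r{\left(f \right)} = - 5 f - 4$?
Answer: $\frac{975}{2} \approx 487.5$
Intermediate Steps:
$Q = 20$ ($Q = 5 - -15 = 5 + 15 = 20$)
$k = \frac{5}{16}$ ($k = \frac{1}{2} + \frac{1 \frac{1}{-1} - \frac{1}{2}}{8} = \frac{1}{2} + \frac{1 \left(-1\right) - \frac{1}{2}}{8} = \frac{1}{2} + \frac{-1 - \frac{1}{2}}{8} = \frac{1}{2} + \frac{1}{8} \left(- \frac{3}{2}\right) = \frac{1}{2} - \frac{3}{16} = \frac{5}{16} \approx 0.3125$)
$r{\left(f \right)} = -4 - 5 f$
$X{\left(w,T \right)} = \frac{325}{4}$ ($X{\left(w,T \right)} = 4 \left(\frac{5}{16} + 20\right) = 4 \cdot \frac{325}{16} = \frac{325}{4}$)
$r{\left(-2 \right)} X{\left(2 \left(-5\right) + 1,-24 \right)} = \left(-4 - -10\right) \frac{325}{4} = \left(-4 + 10\right) \frac{325}{4} = 6 \cdot \frac{325}{4} = \frac{975}{2}$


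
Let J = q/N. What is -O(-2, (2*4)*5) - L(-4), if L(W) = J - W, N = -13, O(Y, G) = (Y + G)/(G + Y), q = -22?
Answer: -87/13 ≈ -6.6923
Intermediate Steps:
O(Y, G) = 1 (O(Y, G) = (G + Y)/(G + Y) = 1)
J = 22/13 (J = -22/(-13) = -22*(-1/13) = 22/13 ≈ 1.6923)
L(W) = 22/13 - W
-O(-2, (2*4)*5) - L(-4) = -1*1 - (22/13 - 1*(-4)) = -1 - (22/13 + 4) = -1 - 1*74/13 = -1 - 74/13 = -87/13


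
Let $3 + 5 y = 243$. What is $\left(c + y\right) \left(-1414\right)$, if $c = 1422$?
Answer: $-2078580$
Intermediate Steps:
$y = 48$ ($y = - \frac{3}{5} + \frac{1}{5} \cdot 243 = - \frac{3}{5} + \frac{243}{5} = 48$)
$\left(c + y\right) \left(-1414\right) = \left(1422 + 48\right) \left(-1414\right) = 1470 \left(-1414\right) = -2078580$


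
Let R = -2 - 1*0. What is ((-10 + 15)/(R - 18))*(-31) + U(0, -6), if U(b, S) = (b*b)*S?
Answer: 31/4 ≈ 7.7500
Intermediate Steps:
U(b, S) = S*b² (U(b, S) = b²*S = S*b²)
R = -2 (R = -2 + 0 = -2)
((-10 + 15)/(R - 18))*(-31) + U(0, -6) = ((-10 + 15)/(-2 - 18))*(-31) - 6*0² = (5/(-20))*(-31) - 6*0 = (5*(-1/20))*(-31) + 0 = -¼*(-31) + 0 = 31/4 + 0 = 31/4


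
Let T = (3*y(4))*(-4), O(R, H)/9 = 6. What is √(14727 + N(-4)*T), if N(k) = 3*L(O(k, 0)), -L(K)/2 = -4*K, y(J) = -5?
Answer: √92487 ≈ 304.12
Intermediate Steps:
O(R, H) = 54 (O(R, H) = 9*6 = 54)
L(K) = 8*K (L(K) = -(-8)*K = 8*K)
T = 60 (T = (3*(-5))*(-4) = -15*(-4) = 60)
N(k) = 1296 (N(k) = 3*(8*54) = 3*432 = 1296)
√(14727 + N(-4)*T) = √(14727 + 1296*60) = √(14727 + 77760) = √92487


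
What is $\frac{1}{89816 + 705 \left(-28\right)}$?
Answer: $\frac{1}{70076} \approx 1.427 \cdot 10^{-5}$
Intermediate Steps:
$\frac{1}{89816 + 705 \left(-28\right)} = \frac{1}{89816 - 19740} = \frac{1}{70076}$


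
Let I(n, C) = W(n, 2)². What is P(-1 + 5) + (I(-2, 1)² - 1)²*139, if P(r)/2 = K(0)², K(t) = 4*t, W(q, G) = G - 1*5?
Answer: 889600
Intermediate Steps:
W(q, G) = -5 + G (W(q, G) = G - 5 = -5 + G)
I(n, C) = 9 (I(n, C) = (-5 + 2)² = (-3)² = 9)
P(r) = 0 (P(r) = 2*(4*0)² = 2*0² = 2*0 = 0)
P(-1 + 5) + (I(-2, 1)² - 1)²*139 = 0 + (9² - 1)²*139 = 0 + (81 - 1)²*139 = 0 + 80²*139 = 0 + 6400*139 = 0 + 889600 = 889600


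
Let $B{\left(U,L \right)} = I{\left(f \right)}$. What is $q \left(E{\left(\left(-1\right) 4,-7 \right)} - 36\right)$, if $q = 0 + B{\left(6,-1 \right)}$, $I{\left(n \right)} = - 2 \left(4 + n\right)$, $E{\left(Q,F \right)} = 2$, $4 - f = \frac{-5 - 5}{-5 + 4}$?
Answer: $-136$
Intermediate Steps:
$f = -6$ ($f = 4 - \frac{-5 - 5}{-5 + 4} = 4 - - \frac{10}{-1} = 4 - \left(-10\right) \left(-1\right) = 4 - 10 = -6$)
$I{\left(n \right)} = -8 - 2 n$
$B{\left(U,L \right)} = 4$ ($B{\left(U,L \right)} = -8 - -12 = -8 + 12 = 4$)
$q = 4$ ($q = 0 + 4 = 4$)
$q \left(E{\left(\left(-1\right) 4,-7 \right)} - 36\right) = 4 \left(2 - 36\right) = 4 \left(-34\right) = -136$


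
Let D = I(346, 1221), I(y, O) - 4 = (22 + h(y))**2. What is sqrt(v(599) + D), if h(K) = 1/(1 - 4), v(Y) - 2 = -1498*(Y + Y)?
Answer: I*sqrt(16147157)/3 ≈ 1339.5*I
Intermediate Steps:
v(Y) = 2 - 2996*Y (v(Y) = 2 - 1498*(Y + Y) = 2 - 2996*Y)
h(K) = -1/3 (h(K) = 1/(-3) = -1/3)
I(y, O) = 4261/9 (I(y, O) = 4 + (22 - 1/3)**2 = 4 + (65/3)**2 = 4 + 4225/9 = 4261/9)
D = 4261/9 ≈ 473.44
sqrt(v(599) + D) = sqrt((2 - 2996*599) + 4261/9) = sqrt((2 - 1794604) + 4261/9) = sqrt(-1794602 + 4261/9) = sqrt(-16147157/9) = I*sqrt(16147157)/3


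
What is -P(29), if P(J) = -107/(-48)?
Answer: -107/48 ≈ -2.2292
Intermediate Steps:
P(J) = 107/48 (P(J) = -107*(-1/48) = 107/48)
-P(29) = -1*107/48 = -107/48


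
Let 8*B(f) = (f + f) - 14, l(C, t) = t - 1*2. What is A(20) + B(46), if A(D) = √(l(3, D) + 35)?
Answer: 39/4 + √53 ≈ 17.030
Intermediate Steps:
l(C, t) = -2 + t (l(C, t) = t - 2 = -2 + t)
B(f) = -7/4 + f/4 (B(f) = ((f + f) - 14)/8 = (2*f - 14)/8 = (-14 + 2*f)/8 = -7/4 + f/4)
A(D) = √(33 + D) (A(D) = √((-2 + D) + 35) = √(33 + D))
A(20) + B(46) = √(33 + 20) + (-7/4 + (¼)*46) = √53 + (-7/4 + 23/2) = √53 + 39/4 = 39/4 + √53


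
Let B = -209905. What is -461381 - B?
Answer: -251476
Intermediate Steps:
-461381 - B = -461381 - 1*(-209905) = -461381 + 209905 = -251476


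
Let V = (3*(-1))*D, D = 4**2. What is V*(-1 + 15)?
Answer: -672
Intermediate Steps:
D = 16
V = -48 (V = (3*(-1))*16 = -3*16 = -48)
V*(-1 + 15) = -48*(-1 + 15) = -48*14 = -672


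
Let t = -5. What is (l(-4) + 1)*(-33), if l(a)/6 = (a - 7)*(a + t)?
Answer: -19635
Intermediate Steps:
l(a) = 6*(-7 + a)*(-5 + a) (l(a) = 6*((a - 7)*(a - 5)) = 6*((-7 + a)*(-5 + a)) = 6*(-7 + a)*(-5 + a))
(l(-4) + 1)*(-33) = ((210 - 72*(-4) + 6*(-4)²) + 1)*(-33) = ((210 + 288 + 6*16) + 1)*(-33) = ((210 + 288 + 96) + 1)*(-33) = (594 + 1)*(-33) = 595*(-33) = -19635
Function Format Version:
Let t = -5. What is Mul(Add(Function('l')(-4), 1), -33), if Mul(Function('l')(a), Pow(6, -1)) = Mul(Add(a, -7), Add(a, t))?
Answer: -19635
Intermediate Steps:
Function('l')(a) = Mul(6, Add(-7, a), Add(-5, a)) (Function('l')(a) = Mul(6, Mul(Add(a, -7), Add(a, -5))) = Mul(6, Mul(Add(-7, a), Add(-5, a))) = Mul(6, Add(-7, a), Add(-5, a)))
Mul(Add(Function('l')(-4), 1), -33) = Mul(Add(Add(210, Mul(-72, -4), Mul(6, Pow(-4, 2))), 1), -33) = Mul(Add(Add(210, 288, Mul(6, 16)), 1), -33) = Mul(Add(Add(210, 288, 96), 1), -33) = Mul(Add(594, 1), -33) = Mul(595, -33) = -19635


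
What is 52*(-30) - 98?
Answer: -1658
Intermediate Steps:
52*(-30) - 98 = -1560 - 98 = -1658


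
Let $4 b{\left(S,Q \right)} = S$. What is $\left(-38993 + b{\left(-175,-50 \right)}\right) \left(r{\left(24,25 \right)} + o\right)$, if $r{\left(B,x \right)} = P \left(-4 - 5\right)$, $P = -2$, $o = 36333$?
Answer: $- \frac{5676099597}{4} \approx -1.419 \cdot 10^{9}$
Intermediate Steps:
$b{\left(S,Q \right)} = \frac{S}{4}$
$r{\left(B,x \right)} = 18$ ($r{\left(B,x \right)} = - 2 \left(-4 - 5\right) = \left(-2\right) \left(-9\right) = 18$)
$\left(-38993 + b{\left(-175,-50 \right)}\right) \left(r{\left(24,25 \right)} + o\right) = \left(-38993 + \frac{1}{4} \left(-175\right)\right) \left(18 + 36333\right) = \left(-38993 - \frac{175}{4}\right) 36351 = \left(- \frac{156147}{4}\right) 36351 = - \frac{5676099597}{4}$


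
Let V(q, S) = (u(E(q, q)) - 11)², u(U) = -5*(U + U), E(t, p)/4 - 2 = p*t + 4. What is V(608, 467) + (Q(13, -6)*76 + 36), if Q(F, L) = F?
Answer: 218649779550745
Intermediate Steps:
E(t, p) = 24 + 4*p*t (E(t, p) = 8 + 4*(p*t + 4) = 8 + 4*(4 + p*t) = 8 + (16 + 4*p*t) = 24 + 4*p*t)
u(U) = -10*U
V(q, S) = (-251 - 40*q²)² (V(q, S) = (-10*(24 + 4*q*q) - 11)² = (-10*(24 + 4*q²) - 11)² = ((-240 - 40*q²) - 11)² = (-251 - 40*q²)²)
V(608, 467) + (Q(13, -6)*76 + 36) = (251 + 40*608²)² + (13*76 + 36) = (251 + 40*369664)² + (988 + 36) = (251 + 14786560)² + 1024 = 14786811² + 1024 = 218649779549721 + 1024 = 218649779550745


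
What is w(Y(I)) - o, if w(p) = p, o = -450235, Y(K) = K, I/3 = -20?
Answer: 450175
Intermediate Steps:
I = -60 (I = 3*(-20) = -60)
w(Y(I)) - o = -60 - 1*(-450235) = -60 + 450235 = 450175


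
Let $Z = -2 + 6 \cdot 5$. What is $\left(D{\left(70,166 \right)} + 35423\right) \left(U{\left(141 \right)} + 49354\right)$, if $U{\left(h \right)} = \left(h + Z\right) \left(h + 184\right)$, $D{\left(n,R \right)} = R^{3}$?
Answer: $480696887601$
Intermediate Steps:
$Z = 28$ ($Z = -2 + 30 = 28$)
$U{\left(h \right)} = \left(28 + h\right) \left(184 + h\right)$ ($U{\left(h \right)} = \left(h + 28\right) \left(h + 184\right) = \left(28 + h\right) \left(184 + h\right)$)
$\left(D{\left(70,166 \right)} + 35423\right) \left(U{\left(141 \right)} + 49354\right) = \left(166^{3} + 35423\right) \left(\left(5152 + 141^{2} + 212 \cdot 141\right) + 49354\right) = \left(4574296 + 35423\right) \left(\left(5152 + 19881 + 29892\right) + 49354\right) = 4609719 \left(54925 + 49354\right) = 4609719 \cdot 104279 = 480696887601$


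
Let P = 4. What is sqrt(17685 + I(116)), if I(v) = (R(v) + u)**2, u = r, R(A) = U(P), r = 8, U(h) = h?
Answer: 3*sqrt(1981) ≈ 133.53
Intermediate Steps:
R(A) = 4
u = 8
I(v) = 144 (I(v) = (4 + 8)**2 = 12**2 = 144)
sqrt(17685 + I(116)) = sqrt(17685 + 144) = sqrt(17829) = 3*sqrt(1981)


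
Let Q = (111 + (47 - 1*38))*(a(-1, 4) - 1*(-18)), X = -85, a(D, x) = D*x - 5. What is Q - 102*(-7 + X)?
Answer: 10464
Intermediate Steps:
a(D, x) = -5 + D*x
Q = 1080 (Q = (111 + (47 - 1*38))*((-5 - 1*4) - 1*(-18)) = (111 + (47 - 38))*((-5 - 4) + 18) = (111 + 9)*(-9 + 18) = 120*9 = 1080)
Q - 102*(-7 + X) = 1080 - 102*(-7 - 85) = 1080 - 102*(-92) = 1080 + 9384 = 10464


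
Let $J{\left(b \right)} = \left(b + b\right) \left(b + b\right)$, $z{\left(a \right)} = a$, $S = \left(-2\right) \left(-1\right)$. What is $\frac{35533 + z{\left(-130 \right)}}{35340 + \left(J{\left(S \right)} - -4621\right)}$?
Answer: $\frac{35403}{39977} \approx 0.88558$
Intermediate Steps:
$S = 2$
$J{\left(b \right)} = 4 b^{2}$ ($J{\left(b \right)} = 2 b 2 b = 4 b^{2}$)
$\frac{35533 + z{\left(-130 \right)}}{35340 + \left(J{\left(S \right)} - -4621\right)} = \frac{35533 - 130}{35340 + \left(4 \cdot 2^{2} - -4621\right)} = \frac{35403}{35340 + \left(4 \cdot 4 + 4621\right)} = \frac{35403}{35340 + \left(16 + 4621\right)} = \frac{35403}{35340 + 4637} = \frac{35403}{39977}$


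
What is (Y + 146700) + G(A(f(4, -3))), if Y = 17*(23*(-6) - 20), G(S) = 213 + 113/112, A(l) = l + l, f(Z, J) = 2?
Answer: 16153537/112 ≈ 1.4423e+5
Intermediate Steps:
A(l) = 2*l
G(S) = 23969/112 (G(S) = 213 + 113*(1/112) = 213 + 113/112 = 23969/112)
Y = -2686 (Y = 17*(-138 - 20) = 17*(-158) = -2686)
(Y + 146700) + G(A(f(4, -3))) = (-2686 + 146700) + 23969/112 = 144014 + 23969/112 = 16153537/112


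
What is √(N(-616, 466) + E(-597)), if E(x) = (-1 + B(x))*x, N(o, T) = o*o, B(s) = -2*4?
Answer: √384829 ≈ 620.35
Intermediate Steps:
B(s) = -8
N(o, T) = o²
E(x) = -9*x (E(x) = (-1 - 8)*x = -9*x)
√(N(-616, 466) + E(-597)) = √((-616)² - 9*(-597)) = √(379456 + 5373) = √384829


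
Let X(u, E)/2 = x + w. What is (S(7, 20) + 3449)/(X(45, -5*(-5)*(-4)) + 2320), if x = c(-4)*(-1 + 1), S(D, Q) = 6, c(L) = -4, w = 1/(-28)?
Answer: 48370/32479 ≈ 1.4893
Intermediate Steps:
w = -1/28 ≈ -0.035714
x = 0 (x = -4*(-1 + 1) = -4*0 = 0)
X(u, E) = -1/14 (X(u, E) = 2*(0 - 1/28) = 2*(-1/28) = -1/14)
(S(7, 20) + 3449)/(X(45, -5*(-5)*(-4)) + 2320) = (6 + 3449)/(-1/14 + 2320) = 3455/(32479/14) = 3455*(14/32479) = 48370/32479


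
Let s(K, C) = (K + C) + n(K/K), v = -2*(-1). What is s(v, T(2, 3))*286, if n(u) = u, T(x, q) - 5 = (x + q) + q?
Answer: 4576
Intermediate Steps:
T(x, q) = 5 + x + 2*q (T(x, q) = 5 + ((x + q) + q) = 5 + ((q + x) + q) = 5 + (x + 2*q) = 5 + x + 2*q)
v = 2
s(K, C) = 1 + C + K (s(K, C) = (K + C) + K/K = (C + K) + 1 = 1 + C + K)
s(v, T(2, 3))*286 = (1 + (5 + 2 + 2*3) + 2)*286 = (1 + (5 + 2 + 6) + 2)*286 = (1 + 13 + 2)*286 = 16*286 = 4576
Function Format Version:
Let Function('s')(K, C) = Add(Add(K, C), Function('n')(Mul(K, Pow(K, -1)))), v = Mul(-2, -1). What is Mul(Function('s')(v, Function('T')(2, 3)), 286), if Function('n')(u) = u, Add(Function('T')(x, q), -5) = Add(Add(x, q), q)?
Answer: 4576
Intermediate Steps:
Function('T')(x, q) = Add(5, x, Mul(2, q)) (Function('T')(x, q) = Add(5, Add(Add(x, q), q)) = Add(5, Add(Add(q, x), q)) = Add(5, Add(x, Mul(2, q))) = Add(5, x, Mul(2, q)))
v = 2
Function('s')(K, C) = Add(1, C, K) (Function('s')(K, C) = Add(Add(K, C), Mul(K, Pow(K, -1))) = Add(Add(C, K), 1) = Add(1, C, K))
Mul(Function('s')(v, Function('T')(2, 3)), 286) = Mul(Add(1, Add(5, 2, Mul(2, 3)), 2), 286) = Mul(Add(1, Add(5, 2, 6), 2), 286) = Mul(Add(1, 13, 2), 286) = Mul(16, 286) = 4576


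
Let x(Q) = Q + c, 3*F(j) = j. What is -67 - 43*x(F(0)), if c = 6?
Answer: -325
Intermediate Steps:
F(j) = j/3
x(Q) = 6 + Q (x(Q) = Q + 6 = 6 + Q)
-67 - 43*x(F(0)) = -67 - 43*(6 + (⅓)*0) = -67 - 43*(6 + 0) = -67 - 43*6 = -67 - 258 = -325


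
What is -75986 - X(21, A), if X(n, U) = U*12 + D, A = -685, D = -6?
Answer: -67760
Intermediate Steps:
X(n, U) = -6 + 12*U (X(n, U) = U*12 - 6 = 12*U - 6 = -6 + 12*U)
-75986 - X(21, A) = -75986 - (-6 + 12*(-685)) = -75986 - (-6 - 8220) = -75986 - 1*(-8226) = -75986 + 8226 = -67760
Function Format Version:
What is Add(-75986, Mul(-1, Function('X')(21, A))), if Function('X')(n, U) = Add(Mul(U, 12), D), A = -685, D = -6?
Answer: -67760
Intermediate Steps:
Function('X')(n, U) = Add(-6, Mul(12, U)) (Function('X')(n, U) = Add(Mul(U, 12), -6) = Add(Mul(12, U), -6) = Add(-6, Mul(12, U)))
Add(-75986, Mul(-1, Function('X')(21, A))) = Add(-75986, Mul(-1, Add(-6, Mul(12, -685)))) = Add(-75986, Mul(-1, Add(-6, -8220))) = Add(-75986, Mul(-1, -8226)) = Add(-75986, 8226) = -67760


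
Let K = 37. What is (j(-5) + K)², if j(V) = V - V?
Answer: 1369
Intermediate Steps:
j(V) = 0
(j(-5) + K)² = (0 + 37)² = 37² = 1369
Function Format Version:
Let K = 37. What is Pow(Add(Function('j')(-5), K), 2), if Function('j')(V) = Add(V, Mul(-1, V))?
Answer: 1369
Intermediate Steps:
Function('j')(V) = 0
Pow(Add(Function('j')(-5), K), 2) = Pow(Add(0, 37), 2) = Pow(37, 2) = 1369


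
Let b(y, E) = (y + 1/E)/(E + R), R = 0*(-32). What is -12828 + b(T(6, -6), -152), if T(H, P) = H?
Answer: -296379023/23104 ≈ -12828.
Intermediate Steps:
R = 0
b(y, E) = (y + 1/E)/E (b(y, E) = (y + 1/E)/(E + 0) = (y + 1/E)/E)
-12828 + b(T(6, -6), -152) = -12828 + (1 - 152*6)/(-152)² = -12828 + (1 - 912)/23104 = -12828 + (1/23104)*(-911) = -12828 - 911/23104 = -296379023/23104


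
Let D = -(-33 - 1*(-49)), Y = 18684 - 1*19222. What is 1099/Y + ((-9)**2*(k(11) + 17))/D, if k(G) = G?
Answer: -154721/1076 ≈ -143.79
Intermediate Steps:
Y = -538 (Y = 18684 - 19222 = -538)
D = -16 (D = -(-33 + 49) = -16 ≈ -16.000)
1099/Y + ((-9)**2*(k(11) + 17))/D = 1099/(-538) + ((-9)**2*(11 + 17))/(-16) = 1099*(-1/538) + (81*28)*(-1/16) = -1099/538 + 2268*(-1/16) = -1099/538 - 567/4 = -154721/1076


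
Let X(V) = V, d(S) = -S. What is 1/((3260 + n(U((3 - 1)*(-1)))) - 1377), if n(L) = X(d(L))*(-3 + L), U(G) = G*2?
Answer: 1/1855 ≈ 0.00053908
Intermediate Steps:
U(G) = 2*G
n(L) = -L*(-3 + L) (n(L) = (-L)*(-3 + L) = -L*(-3 + L))
1/((3260 + n(U((3 - 1)*(-1)))) - 1377) = 1/((3260 + (2*((3 - 1)*(-1)))*(3 - 2*(3 - 1)*(-1))) - 1377) = 1/((3260 + (2*(2*(-1)))*(3 - 2*2*(-1))) - 1377) = 1/((3260 + (2*(-2))*(3 - 2*(-2))) - 1377) = 1/((3260 - 4*(3 - 1*(-4))) - 1377) = 1/((3260 - 4*(3 + 4)) - 1377) = 1/((3260 - 4*7) - 1377) = 1/((3260 - 28) - 1377) = 1/(3232 - 1377) = 1/1855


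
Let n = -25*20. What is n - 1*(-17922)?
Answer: 17422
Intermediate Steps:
n = -500
n - 1*(-17922) = -500 - 1*(-17922) = -500 + 17922 = 17422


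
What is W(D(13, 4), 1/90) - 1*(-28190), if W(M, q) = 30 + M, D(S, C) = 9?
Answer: 28229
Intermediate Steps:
W(D(13, 4), 1/90) - 1*(-28190) = (30 + 9) - 1*(-28190) = 39 + 28190 = 28229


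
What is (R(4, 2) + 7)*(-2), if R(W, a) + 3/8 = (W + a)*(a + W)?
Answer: -341/4 ≈ -85.250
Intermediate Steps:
R(W, a) = -3/8 + (W + a)**2 (R(W, a) = -3/8 + (W + a)*(a + W) = -3/8 + (W + a)*(W + a) = -3/8 + (W + a)**2)
(R(4, 2) + 7)*(-2) = ((-3/8 + (4 + 2)**2) + 7)*(-2) = ((-3/8 + 6**2) + 7)*(-2) = ((-3/8 + 36) + 7)*(-2) = (285/8 + 7)*(-2) = (341/8)*(-2) = -341/4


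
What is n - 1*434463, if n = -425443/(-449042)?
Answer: -195091709003/449042 ≈ -4.3446e+5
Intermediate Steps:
n = 425443/449042 (n = -425443*(-1/449042) = 425443/449042 ≈ 0.94745)
n - 1*434463 = 425443/449042 - 1*434463 = 425443/449042 - 434463 = -195091709003/449042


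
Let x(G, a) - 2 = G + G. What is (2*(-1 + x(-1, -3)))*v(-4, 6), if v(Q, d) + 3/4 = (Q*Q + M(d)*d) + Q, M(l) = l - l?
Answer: -45/2 ≈ -22.500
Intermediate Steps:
x(G, a) = 2 + 2*G (x(G, a) = 2 + (G + G) = 2 + 2*G)
M(l) = 0
v(Q, d) = -3/4 + Q + Q**2 (v(Q, d) = -3/4 + ((Q*Q + 0*d) + Q) = -3/4 + ((Q**2 + 0) + Q) = -3/4 + (Q**2 + Q) = -3/4 + (Q + Q**2) = -3/4 + Q + Q**2)
(2*(-1 + x(-1, -3)))*v(-4, 6) = (2*(-1 + (2 + 2*(-1))))*(-3/4 - 4 + (-4)**2) = (2*(-1 + (2 - 2)))*(-3/4 - 4 + 16) = (2*(-1 + 0))*(45/4) = (2*(-1))*(45/4) = -2*45/4 = -45/2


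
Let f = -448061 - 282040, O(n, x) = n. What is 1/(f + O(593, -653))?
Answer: -1/729508 ≈ -1.3708e-6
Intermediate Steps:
f = -730101
1/(f + O(593, -653)) = 1/(-730101 + 593) = 1/(-729508) = -1/729508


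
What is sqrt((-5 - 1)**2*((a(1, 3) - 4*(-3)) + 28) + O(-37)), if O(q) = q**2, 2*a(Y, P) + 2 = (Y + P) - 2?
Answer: 53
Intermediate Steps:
a(Y, P) = -2 + P/2 + Y/2 (a(Y, P) = -1 + ((Y + P) - 2)/2 = -1 + ((P + Y) - 2)/2 = -1 + (-2 + P + Y)/2 = -1 + (-1 + P/2 + Y/2) = -2 + P/2 + Y/2)
sqrt((-5 - 1)**2*((a(1, 3) - 4*(-3)) + 28) + O(-37)) = sqrt((-5 - 1)**2*(((-2 + (1/2)*3 + (1/2)*1) - 4*(-3)) + 28) + (-37)**2) = sqrt((-6)**2*(((-2 + 3/2 + 1/2) + 12) + 28) + 1369) = sqrt(36*((0 + 12) + 28) + 1369) = sqrt(36*(12 + 28) + 1369) = sqrt(36*40 + 1369) = sqrt(1440 + 1369) = sqrt(2809) = 53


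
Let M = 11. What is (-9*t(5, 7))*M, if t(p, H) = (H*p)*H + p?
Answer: -24750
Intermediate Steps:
t(p, H) = p + p*H² (t(p, H) = p*H² + p = p + p*H²)
(-9*t(5, 7))*M = -45*(1 + 7²)*11 = -45*(1 + 49)*11 = -45*50*11 = -9*250*11 = -2250*11 = -24750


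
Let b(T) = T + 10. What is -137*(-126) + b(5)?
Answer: 17277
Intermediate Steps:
b(T) = 10 + T
-137*(-126) + b(5) = -137*(-126) + (10 + 5) = 17262 + 15 = 17277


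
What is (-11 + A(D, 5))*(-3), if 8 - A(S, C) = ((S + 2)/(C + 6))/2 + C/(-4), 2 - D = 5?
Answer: 225/44 ≈ 5.1136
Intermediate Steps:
D = -3 (D = 2 - 1*5 = 2 - 5 = -3)
A(S, C) = 8 + C/4 - (2 + S)/(2*(6 + C)) (A(S, C) = 8 - (((S + 2)/(C + 6))/2 + C/(-4)) = 8 - (((2 + S)/(6 + C))*(½) + C*(-¼)) = 8 - (((2 + S)/(6 + C))*(½) - C/4) = 8 - ((2 + S)/(2*(6 + C)) - C/4) = 8 - (-C/4 + (2 + S)/(2*(6 + C))) = 8 + (C/4 - (2 + S)/(2*(6 + C))) = 8 + C/4 - (2 + S)/(2*(6 + C)))
(-11 + A(D, 5))*(-3) = (-11 + (188 + 5² - 2*(-3) + 38*5)/(4*(6 + 5)))*(-3) = (-11 + (¼)*(188 + 25 + 6 + 190)/11)*(-3) = (-11 + (¼)*(1/11)*409)*(-3) = (-11 + 409/44)*(-3) = -75/44*(-3) = 225/44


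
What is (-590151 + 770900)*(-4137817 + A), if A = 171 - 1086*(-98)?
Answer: -728638622282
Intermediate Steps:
A = 106599 (A = 171 + 106428 = 106599)
(-590151 + 770900)*(-4137817 + A) = (-590151 + 770900)*(-4137817 + 106599) = 180749*(-4031218) = -728638622282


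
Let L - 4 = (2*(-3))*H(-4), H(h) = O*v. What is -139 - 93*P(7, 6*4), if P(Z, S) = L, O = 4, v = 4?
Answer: 8417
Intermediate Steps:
H(h) = 16 (H(h) = 4*4 = 16)
L = -92 (L = 4 + (2*(-3))*16 = 4 - 6*16 = 4 - 96 = -92)
P(Z, S) = -92
-139 - 93*P(7, 6*4) = -139 - 93*(-92) = -139 + 8556 = 8417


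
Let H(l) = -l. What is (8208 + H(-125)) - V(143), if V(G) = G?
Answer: 8190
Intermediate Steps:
(8208 + H(-125)) - V(143) = (8208 - 1*(-125)) - 1*143 = (8208 + 125) - 143 = 8333 - 143 = 8190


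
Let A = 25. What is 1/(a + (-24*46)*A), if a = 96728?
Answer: 1/69128 ≈ 1.4466e-5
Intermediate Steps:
1/(a + (-24*46)*A) = 1/(96728 - 24*46*25) = 1/(96728 - 1104*25) = 1/(96728 - 27600) = 1/69128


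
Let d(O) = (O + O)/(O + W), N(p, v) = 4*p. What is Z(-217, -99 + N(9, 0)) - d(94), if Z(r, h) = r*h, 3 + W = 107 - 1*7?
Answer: 2610973/191 ≈ 13670.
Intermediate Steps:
W = 97 (W = -3 + (107 - 1*7) = -3 + (107 - 7) = -3 + 100 = 97)
Z(r, h) = h*r
d(O) = 2*O/(97 + O) (d(O) = (O + O)/(O + 97) = (2*O)/(97 + O) = 2*O/(97 + O))
Z(-217, -99 + N(9, 0)) - d(94) = (-99 + 4*9)*(-217) - 2*94/(97 + 94) = (-99 + 36)*(-217) - 2*94/191 = -63*(-217) - 2*94/191 = 13671 - 1*188/191 = 13671 - 188/191 = 2610973/191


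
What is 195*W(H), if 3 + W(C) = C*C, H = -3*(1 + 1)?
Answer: 6435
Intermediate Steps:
H = -6 (H = -3*2 = -6)
W(C) = -3 + C² (W(C) = -3 + C*C = -3 + C²)
195*W(H) = 195*(-3 + (-6)²) = 195*(-3 + 36) = 195*33 = 6435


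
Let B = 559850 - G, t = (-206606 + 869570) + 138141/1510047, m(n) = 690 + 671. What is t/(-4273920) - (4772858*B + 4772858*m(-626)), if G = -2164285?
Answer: -9328211980459902982220641/717091119360 ≈ -1.3008e+13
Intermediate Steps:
m(n) = 1361
t = 111234104161/167783 (t = 662964 + 138141*(1/1510047) = 662964 + 15349/167783 = 111234104161/167783 ≈ 6.6296e+5)
B = 2724135 (B = 559850 - 1*(-2164285) = 559850 + 2164285 = 2724135)
t/(-4273920) - (4772858*B + 4772858*m(-626)) = (111234104161/167783)/(-4273920) - 4772858/(1/(2724135 + 1361)) = (111234104161/167783)*(-1/4273920) - 4772858/(1/2725496) = -111234104161/717091119360 - 4772858/1/2725496 = -111234104161/717091119360 - 4772858*2725496 = -111234104161/717091119360 - 13008405387568 = -9328211980459902982220641/717091119360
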